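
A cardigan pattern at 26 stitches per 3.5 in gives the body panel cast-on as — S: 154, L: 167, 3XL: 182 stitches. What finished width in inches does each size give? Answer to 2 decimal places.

S 20.73 inches; L 22.48 inches; 3XL 24.50 inches.

26/3.5 = 7.429 sts per in.
S: 154 / 7.429 = 20.731 → 20.73 in.
L: 167 / 7.429 = 22.481 → 22.48 in.
3XL: 182 / 7.429 = 24.500 → 24.50 in.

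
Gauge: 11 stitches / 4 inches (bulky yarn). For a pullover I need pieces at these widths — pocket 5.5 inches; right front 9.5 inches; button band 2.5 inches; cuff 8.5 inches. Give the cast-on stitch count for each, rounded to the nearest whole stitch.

pocket 15; right front 26; button band 7; cuff 23.

Rate = 11/4 = 2.75 sts per in.
pocket: 5.5 × 2.75 = 15.12 → 15.
right front: 9.5 × 2.75 = 26.12 → 26.
button band: 2.5 × 2.75 = 6.88 → 7.
cuff: 8.5 × 2.75 = 23.38 → 23.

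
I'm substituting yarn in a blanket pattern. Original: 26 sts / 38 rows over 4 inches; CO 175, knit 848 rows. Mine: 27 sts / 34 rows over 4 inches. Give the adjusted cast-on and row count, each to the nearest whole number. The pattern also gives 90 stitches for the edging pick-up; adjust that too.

Stitches: 175 × 27/26 = 181.73 → 182.
Rows: 848 × 34/38 = 758.74 → 759.
edging pick-up: 90 × 27/26 = 93.46 → 93.

Cast on 182 stitches; work 759 rows; edging pick-up 93 stitches.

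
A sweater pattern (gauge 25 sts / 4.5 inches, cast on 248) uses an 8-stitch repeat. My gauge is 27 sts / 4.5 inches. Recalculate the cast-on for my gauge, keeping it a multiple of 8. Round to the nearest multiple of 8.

264 stitches.

248 × 27 / 25 = 267.84.
Nearest multiple of 8: 264.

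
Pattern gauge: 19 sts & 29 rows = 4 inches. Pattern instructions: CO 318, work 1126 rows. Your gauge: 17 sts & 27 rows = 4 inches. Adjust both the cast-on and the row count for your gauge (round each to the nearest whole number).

Cast on 285 stitches; work 1048 rows.

Stitches: 318 × 17/19 = 284.53 → 285.
Rows: 1126 × 27/29 = 1048.34 → 1048.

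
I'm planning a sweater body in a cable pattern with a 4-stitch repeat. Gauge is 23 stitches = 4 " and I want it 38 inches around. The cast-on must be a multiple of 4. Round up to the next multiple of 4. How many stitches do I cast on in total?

23 / 4 = 5.75 sts per inch.
38 × 5.75 = 218.50 sts.
Next multiple of 4: 220.

CO 220 sts.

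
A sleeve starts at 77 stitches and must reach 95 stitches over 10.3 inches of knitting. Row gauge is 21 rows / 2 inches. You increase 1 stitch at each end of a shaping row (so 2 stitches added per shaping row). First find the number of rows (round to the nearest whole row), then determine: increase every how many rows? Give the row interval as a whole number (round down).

Increase every 12th row.

Rows = 10.3 × 10.5 = 108.2 → 108 rows.
Stitches to add: 18 → 9 shaping rows (at 2 st each).
108 / 9 = 12.00 → every 12 rows.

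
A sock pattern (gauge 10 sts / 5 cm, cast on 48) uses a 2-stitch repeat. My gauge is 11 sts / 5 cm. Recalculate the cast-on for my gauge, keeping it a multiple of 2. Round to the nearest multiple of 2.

48 × 11 / 10 = 52.80.
Nearest multiple of 2: 52.

CO 52 sts.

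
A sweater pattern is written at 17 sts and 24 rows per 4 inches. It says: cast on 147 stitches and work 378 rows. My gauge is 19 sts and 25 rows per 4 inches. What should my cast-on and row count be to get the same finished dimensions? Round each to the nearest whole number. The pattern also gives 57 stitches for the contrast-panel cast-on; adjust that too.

Stitches: 147 × 19/17 = 164.29 → 164.
Rows: 378 × 25/24 = 393.75 → 394.
contrast-panel cast-on: 57 × 19/17 = 63.71 → 64.

Cast on 164 stitches; work 394 rows; contrast-panel cast-on 64 stitches.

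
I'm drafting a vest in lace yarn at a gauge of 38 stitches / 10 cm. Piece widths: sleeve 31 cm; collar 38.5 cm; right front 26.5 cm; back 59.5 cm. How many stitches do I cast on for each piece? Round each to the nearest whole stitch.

Rate = 38/10 = 3.8 sts per cm.
sleeve: 31 × 3.8 = 117.80 → 118.
collar: 38.5 × 3.8 = 146.30 → 146.
right front: 26.5 × 3.8 = 100.70 → 101.
back: 59.5 × 3.8 = 226.10 → 226.

sleeve 118; collar 146; right front 101; back 226.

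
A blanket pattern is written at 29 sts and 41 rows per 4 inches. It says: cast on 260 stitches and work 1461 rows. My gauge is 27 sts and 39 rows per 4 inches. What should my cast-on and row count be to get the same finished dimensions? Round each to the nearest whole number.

Cast on 242 stitches; work 1390 rows.

Stitches: 260 × 27/29 = 242.07 → 242.
Rows: 1461 × 39/41 = 1389.73 → 1390.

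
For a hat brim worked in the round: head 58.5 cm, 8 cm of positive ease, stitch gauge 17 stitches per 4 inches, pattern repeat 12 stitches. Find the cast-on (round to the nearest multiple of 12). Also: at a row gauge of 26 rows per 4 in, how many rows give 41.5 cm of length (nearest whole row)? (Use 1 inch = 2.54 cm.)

Cast on 108 stitches; work 106 rows.

Finished = 58.5 + 8 = 66.5 cm.
66.5 cm × 1/2.54 = 26.18 inches.
17/4 = 4.25 sts per in; 26.18 × 4.25 = 111.27 sts.
Nearest multiple of 12 → 108.
41.5 cm = 16.34 inches; × 6.5 = 106.20 → 106 rows.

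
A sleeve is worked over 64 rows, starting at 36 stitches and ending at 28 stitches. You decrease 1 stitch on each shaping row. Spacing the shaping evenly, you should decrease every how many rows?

Decrease every 8th row.

Stitches to remove: |28 − 36| = 8.
Shaping rows needed: 8 / 1 = 8.
64 rows / 8 = every 8 rows.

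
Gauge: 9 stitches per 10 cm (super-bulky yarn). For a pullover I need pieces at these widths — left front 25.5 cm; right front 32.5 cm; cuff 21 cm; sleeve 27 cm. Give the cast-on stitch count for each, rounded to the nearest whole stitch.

Rate = 9/10 = 0.9 sts per cm.
left front: 25.5 × 0.9 = 22.95 → 23.
right front: 32.5 × 0.9 = 29.25 → 29.
cuff: 21 × 0.9 = 18.90 → 19.
sleeve: 27 × 0.9 = 24.30 → 24.

left front 23; right front 29; cuff 19; sleeve 24.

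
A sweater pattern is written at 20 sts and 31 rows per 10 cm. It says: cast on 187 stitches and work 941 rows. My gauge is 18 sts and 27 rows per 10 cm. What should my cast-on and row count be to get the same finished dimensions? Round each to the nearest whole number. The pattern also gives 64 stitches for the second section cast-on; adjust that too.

Cast on 168 stitches; work 820 rows; second section cast-on 58 stitches.

Stitches: 187 × 18/20 = 168.30 → 168.
Rows: 941 × 27/31 = 819.58 → 820.
second section cast-on: 64 × 18/20 = 57.60 → 58.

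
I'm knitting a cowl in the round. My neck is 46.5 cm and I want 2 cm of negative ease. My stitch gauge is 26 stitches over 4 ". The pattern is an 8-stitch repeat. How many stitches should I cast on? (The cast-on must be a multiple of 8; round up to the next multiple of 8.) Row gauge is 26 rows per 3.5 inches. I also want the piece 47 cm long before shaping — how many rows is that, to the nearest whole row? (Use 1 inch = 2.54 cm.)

Finished = 46.5 − 2 = 44.5 cm.
44.5 cm × 1/2.54 = 17.52 inches.
26/4 = 6.5 sts per in; 17.52 × 6.5 = 113.88 sts.
Next multiple of 8 → 120.
47 cm = 18.50 inches; × 7.429 = 137.46 → 137 rows.

Cast on 120 stitches; work 137 rows.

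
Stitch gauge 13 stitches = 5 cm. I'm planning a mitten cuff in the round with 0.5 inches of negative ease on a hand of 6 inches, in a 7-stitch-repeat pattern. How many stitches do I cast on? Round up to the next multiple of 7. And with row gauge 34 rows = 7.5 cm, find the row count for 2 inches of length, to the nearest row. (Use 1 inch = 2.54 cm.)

Cast on 42 stitches; work 23 rows.

Finished = 6 − 0.5 = 5.5 inches.
5.5 inches × 2.54 = 13.97 cm.
13/5 = 2.6 sts per cm; 13.97 × 2.6 = 36.32 sts.
Next multiple of 7 → 42.
2 inches = 5.08 cm; × 4.533 = 23.03 → 23 rows.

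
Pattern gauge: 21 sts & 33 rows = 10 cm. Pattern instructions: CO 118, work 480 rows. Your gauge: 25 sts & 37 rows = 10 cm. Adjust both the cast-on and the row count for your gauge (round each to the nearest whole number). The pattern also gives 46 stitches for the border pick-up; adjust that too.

Stitches: 118 × 25/21 = 140.48 → 140.
Rows: 480 × 37/33 = 538.18 → 538.
border pick-up: 46 × 25/21 = 54.76 → 55.

Cast on 140 stitches; work 538 rows; border pick-up 55 stitches.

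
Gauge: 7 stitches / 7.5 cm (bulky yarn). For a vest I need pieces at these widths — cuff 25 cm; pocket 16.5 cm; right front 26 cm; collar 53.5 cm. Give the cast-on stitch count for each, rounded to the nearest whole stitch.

cuff 23; pocket 15; right front 24; collar 50.

Rate = 7/7.5 = 0.933 sts per cm.
cuff: 25 × 0.933 = 23.33 → 23.
pocket: 16.5 × 0.933 = 15.40 → 15.
right front: 26 × 0.933 = 24.27 → 24.
collar: 53.5 × 0.933 = 49.93 → 50.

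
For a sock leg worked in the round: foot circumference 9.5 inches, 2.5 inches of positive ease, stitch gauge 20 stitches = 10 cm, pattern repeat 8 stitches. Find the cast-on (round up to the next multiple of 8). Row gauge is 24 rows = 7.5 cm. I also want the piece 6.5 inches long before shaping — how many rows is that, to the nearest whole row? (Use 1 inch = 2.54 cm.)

Finished = 9.5 + 2.5 = 12 inches.
12 inches × 2.54 = 30.48 cm.
20/10 = 2 sts per cm; 30.48 × 2 = 60.96 sts.
Next multiple of 8 → 64.
6.5 inches = 16.51 cm; × 3.2 = 52.83 → 53 rows.

Cast on 64 stitches; work 53 rows.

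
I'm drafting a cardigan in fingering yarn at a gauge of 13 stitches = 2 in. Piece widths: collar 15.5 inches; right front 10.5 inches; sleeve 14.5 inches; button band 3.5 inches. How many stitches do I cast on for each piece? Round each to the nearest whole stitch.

Rate = 13/2 = 6.5 sts per in.
collar: 15.5 × 6.5 = 100.75 → 101.
right front: 10.5 × 6.5 = 68.25 → 68.
sleeve: 14.5 × 6.5 = 94.25 → 94.
button band: 3.5 × 6.5 = 22.75 → 23.

collar 101; right front 68; sleeve 94; button band 23.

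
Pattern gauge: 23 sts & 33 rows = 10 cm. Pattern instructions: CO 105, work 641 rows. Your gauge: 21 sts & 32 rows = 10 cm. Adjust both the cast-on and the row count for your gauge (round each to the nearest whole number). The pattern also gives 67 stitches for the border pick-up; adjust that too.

Stitches: 105 × 21/23 = 95.87 → 96.
Rows: 641 × 32/33 = 621.58 → 622.
border pick-up: 67 × 21/23 = 61.17 → 61.

Cast on 96 stitches; work 622 rows; border pick-up 61 stitches.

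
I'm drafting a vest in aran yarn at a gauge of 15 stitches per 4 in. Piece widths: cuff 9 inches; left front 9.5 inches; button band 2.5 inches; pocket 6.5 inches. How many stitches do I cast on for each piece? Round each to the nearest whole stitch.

Rate = 15/4 = 3.75 sts per in.
cuff: 9 × 3.75 = 33.75 → 34.
left front: 9.5 × 3.75 = 35.62 → 36.
button band: 2.5 × 3.75 = 9.38 → 9.
pocket: 6.5 × 3.75 = 24.38 → 24.

cuff 34; left front 36; button band 9; pocket 24.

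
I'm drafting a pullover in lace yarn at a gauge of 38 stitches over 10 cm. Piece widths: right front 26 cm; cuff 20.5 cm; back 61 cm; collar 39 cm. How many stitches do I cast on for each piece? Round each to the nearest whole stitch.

Rate = 38/10 = 3.8 sts per cm.
right front: 26 × 3.8 = 98.80 → 99.
cuff: 20.5 × 3.8 = 77.90 → 78.
back: 61 × 3.8 = 231.80 → 232.
collar: 39 × 3.8 = 148.20 → 148.

right front 99; cuff 78; back 232; collar 148.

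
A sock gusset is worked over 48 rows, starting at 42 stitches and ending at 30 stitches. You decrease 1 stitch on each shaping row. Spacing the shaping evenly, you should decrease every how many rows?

Decrease every 4th row.

Stitches to remove: |30 − 42| = 12.
Shaping rows needed: 12 / 1 = 12.
48 rows / 12 = every 4 rows.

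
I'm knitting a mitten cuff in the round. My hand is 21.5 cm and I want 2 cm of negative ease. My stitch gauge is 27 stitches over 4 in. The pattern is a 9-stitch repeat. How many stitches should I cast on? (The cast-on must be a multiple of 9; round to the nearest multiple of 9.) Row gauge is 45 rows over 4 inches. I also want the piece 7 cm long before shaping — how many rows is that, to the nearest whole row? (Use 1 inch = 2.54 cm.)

Finished = 21.5 − 2 = 19.5 cm.
19.5 cm × 1/2.54 = 7.68 inches.
27/4 = 6.75 sts per in; 7.68 × 6.75 = 51.82 sts.
Nearest multiple of 9 → 54.
7 cm = 2.76 inches; × 11.25 = 31.00 → 31 rows.

Cast on 54 stitches; work 31 rows.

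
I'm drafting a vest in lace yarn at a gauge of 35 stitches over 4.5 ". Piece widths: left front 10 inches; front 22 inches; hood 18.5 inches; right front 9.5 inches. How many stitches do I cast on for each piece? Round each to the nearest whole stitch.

Rate = 35/4.5 = 7.778 sts per in.
left front: 10 × 7.778 = 77.78 → 78.
front: 22 × 7.778 = 171.11 → 171.
hood: 18.5 × 7.778 = 143.89 → 144.
right front: 9.5 × 7.778 = 73.89 → 74.

left front 78; front 171; hood 144; right front 74.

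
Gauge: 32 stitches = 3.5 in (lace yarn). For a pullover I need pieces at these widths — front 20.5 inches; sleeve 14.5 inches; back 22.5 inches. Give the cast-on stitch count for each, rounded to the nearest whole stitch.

front 187; sleeve 133; back 206.

Rate = 32/3.5 = 9.143 sts per in.
front: 20.5 × 9.143 = 187.43 → 187.
sleeve: 14.5 × 9.143 = 132.57 → 133.
back: 22.5 × 9.143 = 205.71 → 206.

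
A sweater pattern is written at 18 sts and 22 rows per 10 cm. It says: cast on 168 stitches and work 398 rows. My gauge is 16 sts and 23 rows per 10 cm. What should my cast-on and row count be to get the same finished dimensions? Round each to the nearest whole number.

Cast on 149 stitches; work 416 rows.

Stitches: 168 × 16/18 = 149.33 → 149.
Rows: 398 × 23/22 = 416.09 → 416.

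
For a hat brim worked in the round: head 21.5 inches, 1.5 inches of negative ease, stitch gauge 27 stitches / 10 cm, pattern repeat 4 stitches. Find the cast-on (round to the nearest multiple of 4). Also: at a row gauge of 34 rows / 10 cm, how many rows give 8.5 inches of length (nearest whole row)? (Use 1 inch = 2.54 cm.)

Cast on 136 stitches; work 73 rows.

Finished = 21.5 − 1.5 = 20 inches.
20 inches × 2.54 = 50.80 cm.
27/10 = 2.7 sts per cm; 50.80 × 2.7 = 137.16 sts.
Nearest multiple of 4 → 136.
8.5 inches = 21.59 cm; × 3.4 = 73.41 → 73 rows.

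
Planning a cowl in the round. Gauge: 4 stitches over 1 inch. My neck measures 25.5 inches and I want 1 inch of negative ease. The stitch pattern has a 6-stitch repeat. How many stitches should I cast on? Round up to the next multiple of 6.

CO 102 sts.

Finished = 25.5 − 1 = 24.5 inches.
4 / 1 = 4 sts/in.
24.5 × 4 = 98.00 sts.
Next multiple of 6: 102.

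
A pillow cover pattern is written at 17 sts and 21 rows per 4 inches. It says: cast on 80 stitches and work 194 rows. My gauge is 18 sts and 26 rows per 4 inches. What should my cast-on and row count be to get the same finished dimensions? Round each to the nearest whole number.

Stitches: 80 × 18/17 = 84.71 → 85.
Rows: 194 × 26/21 = 240.19 → 240.

Cast on 85 stitches; work 240 rows.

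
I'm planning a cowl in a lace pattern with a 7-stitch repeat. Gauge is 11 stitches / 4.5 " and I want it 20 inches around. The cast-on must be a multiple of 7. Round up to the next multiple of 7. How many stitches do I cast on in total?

CO 49 sts.

11 / 4.5 = 2.444 sts per inch.
20 × 2.444 = 48.89 sts.
Next multiple of 7: 49.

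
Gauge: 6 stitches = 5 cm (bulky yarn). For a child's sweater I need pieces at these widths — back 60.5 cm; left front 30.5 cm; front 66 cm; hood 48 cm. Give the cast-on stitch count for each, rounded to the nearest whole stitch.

back 73; left front 37; front 79; hood 58.

Rate = 6/5 = 1.2 sts per cm.
back: 60.5 × 1.2 = 72.60 → 73.
left front: 30.5 × 1.2 = 36.60 → 37.
front: 66 × 1.2 = 79.20 → 79.
hood: 48 × 1.2 = 57.60 → 58.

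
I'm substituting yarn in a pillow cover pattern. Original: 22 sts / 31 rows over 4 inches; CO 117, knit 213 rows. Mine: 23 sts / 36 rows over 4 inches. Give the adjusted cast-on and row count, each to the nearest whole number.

Stitches: 117 × 23/22 = 122.32 → 122.
Rows: 213 × 36/31 = 247.35 → 247.

Cast on 122 stitches; work 247 rows.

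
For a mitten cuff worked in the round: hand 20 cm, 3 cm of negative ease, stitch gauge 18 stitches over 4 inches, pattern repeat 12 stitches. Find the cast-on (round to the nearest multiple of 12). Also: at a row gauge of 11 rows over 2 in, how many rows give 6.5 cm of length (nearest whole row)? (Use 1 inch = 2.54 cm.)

Finished = 20 − 3 = 17 cm.
17 cm × 1/2.54 = 6.69 inches.
18/4 = 4.5 sts per in; 6.69 × 4.5 = 30.12 sts.
Nearest multiple of 12 → 36.
6.5 cm = 2.56 inches; × 5.5 = 14.07 → 14 rows.

Cast on 36 stitches; work 14 rows.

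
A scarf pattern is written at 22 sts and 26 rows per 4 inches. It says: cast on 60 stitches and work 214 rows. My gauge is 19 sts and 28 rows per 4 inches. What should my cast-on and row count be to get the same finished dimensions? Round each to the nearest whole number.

Stitches: 60 × 19/22 = 51.82 → 52.
Rows: 214 × 28/26 = 230.46 → 230.

Cast on 52 stitches; work 230 rows.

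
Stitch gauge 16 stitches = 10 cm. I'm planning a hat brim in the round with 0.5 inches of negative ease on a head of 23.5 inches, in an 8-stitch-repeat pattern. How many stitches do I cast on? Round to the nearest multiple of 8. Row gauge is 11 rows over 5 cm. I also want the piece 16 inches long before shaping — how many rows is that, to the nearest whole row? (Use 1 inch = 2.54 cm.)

Finished = 23.5 − 0.5 = 23 inches.
23 inches × 2.54 = 58.42 cm.
16/10 = 1.6 sts per cm; 58.42 × 1.6 = 93.47 sts.
Nearest multiple of 8 → 96.
16 inches = 40.64 cm; × 2.2 = 89.41 → 89 rows.

Cast on 96 stitches; work 89 rows.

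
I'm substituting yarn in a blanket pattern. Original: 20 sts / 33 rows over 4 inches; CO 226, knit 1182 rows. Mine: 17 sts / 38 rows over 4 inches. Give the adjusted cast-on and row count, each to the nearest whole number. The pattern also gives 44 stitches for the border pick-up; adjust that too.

Cast on 192 stitches; work 1361 rows; border pick-up 37 stitches.

Stitches: 226 × 17/20 = 192.10 → 192.
Rows: 1182 × 38/33 = 1361.09 → 1361.
border pick-up: 44 × 17/20 = 37.40 → 37.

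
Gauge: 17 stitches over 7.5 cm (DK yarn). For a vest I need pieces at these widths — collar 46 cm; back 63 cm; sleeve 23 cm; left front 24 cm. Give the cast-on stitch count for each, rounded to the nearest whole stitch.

collar 104; back 143; sleeve 52; left front 54.

Rate = 17/7.5 = 2.267 sts per cm.
collar: 46 × 2.267 = 104.27 → 104.
back: 63 × 2.267 = 142.80 → 143.
sleeve: 23 × 2.267 = 52.13 → 52.
left front: 24 × 2.267 = 54.40 → 54.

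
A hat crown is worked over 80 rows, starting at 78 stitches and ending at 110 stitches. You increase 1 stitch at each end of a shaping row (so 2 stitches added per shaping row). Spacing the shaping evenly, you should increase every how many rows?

Increase every 5th row.

Stitches to add: |110 − 78| = 32.
Shaping rows needed: 32 / 2 = 16.
80 rows / 16 = every 5 rows.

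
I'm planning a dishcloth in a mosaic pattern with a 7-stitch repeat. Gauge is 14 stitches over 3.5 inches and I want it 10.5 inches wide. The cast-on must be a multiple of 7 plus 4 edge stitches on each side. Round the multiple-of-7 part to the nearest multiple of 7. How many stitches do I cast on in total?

Cast on 43 stitches.

14 / 3.5 = 4 sts per inch.
10.5 × 4 = 42.00 sts.
Less 8 edge sts → 34.00 for the repeat.
Nearest multiple of 7: 35.
Add back 8 edge sts → 43.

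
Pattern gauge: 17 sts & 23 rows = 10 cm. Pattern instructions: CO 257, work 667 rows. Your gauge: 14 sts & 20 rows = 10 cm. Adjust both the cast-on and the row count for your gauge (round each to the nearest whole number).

Cast on 212 stitches; work 580 rows.

Stitches: 257 × 14/17 = 211.65 → 212.
Rows: 667 × 20/23 = 580.00 → 580.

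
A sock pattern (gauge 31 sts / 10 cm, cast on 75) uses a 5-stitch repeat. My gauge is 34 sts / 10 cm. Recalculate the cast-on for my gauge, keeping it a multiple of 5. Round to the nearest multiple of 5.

75 × 34 / 31 = 82.26.
Nearest multiple of 5: 80.

Cast on 80 stitches.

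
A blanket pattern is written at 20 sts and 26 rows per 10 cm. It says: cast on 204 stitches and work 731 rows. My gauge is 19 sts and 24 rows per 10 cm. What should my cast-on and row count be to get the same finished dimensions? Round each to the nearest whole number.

Stitches: 204 × 19/20 = 193.80 → 194.
Rows: 731 × 24/26 = 674.77 → 675.

Cast on 194 stitches; work 675 rows.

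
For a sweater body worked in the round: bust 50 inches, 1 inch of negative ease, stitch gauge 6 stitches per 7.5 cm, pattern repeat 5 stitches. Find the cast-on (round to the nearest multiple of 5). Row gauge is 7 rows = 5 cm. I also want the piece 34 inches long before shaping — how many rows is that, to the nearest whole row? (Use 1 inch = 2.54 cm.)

Finished = 50 − 1 = 49 inches.
49 inches × 2.54 = 124.46 cm.
6/7.5 = 0.8 sts per cm; 124.46 × 0.8 = 99.57 sts.
Nearest multiple of 5 → 100.
34 inches = 86.36 cm; × 1.4 = 120.90 → 121 rows.

Cast on 100 stitches; work 121 rows.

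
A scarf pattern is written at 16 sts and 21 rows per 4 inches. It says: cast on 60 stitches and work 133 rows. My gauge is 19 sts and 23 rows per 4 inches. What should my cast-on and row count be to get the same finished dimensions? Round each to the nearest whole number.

Cast on 71 stitches; work 146 rows.

Stitches: 60 × 19/16 = 71.25 → 71.
Rows: 133 × 23/21 = 145.67 → 146.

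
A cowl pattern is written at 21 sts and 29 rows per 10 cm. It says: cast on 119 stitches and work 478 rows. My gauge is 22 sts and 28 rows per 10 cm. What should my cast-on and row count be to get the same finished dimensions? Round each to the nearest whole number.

Stitches: 119 × 22/21 = 124.67 → 125.
Rows: 478 × 28/29 = 461.52 → 462.

Cast on 125 stitches; work 462 rows.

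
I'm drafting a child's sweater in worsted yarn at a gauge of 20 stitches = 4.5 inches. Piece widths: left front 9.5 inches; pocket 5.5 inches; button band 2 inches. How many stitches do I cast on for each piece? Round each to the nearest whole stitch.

Rate = 20/4.5 = 4.444 sts per in.
left front: 9.5 × 4.444 = 42.22 → 42.
pocket: 5.5 × 4.444 = 24.44 → 24.
button band: 2 × 4.444 = 8.89 → 9.

left front 42; pocket 24; button band 9.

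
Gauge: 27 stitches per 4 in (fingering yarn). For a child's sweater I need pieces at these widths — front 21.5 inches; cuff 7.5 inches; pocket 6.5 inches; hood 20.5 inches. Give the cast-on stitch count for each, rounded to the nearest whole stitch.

front 145; cuff 51; pocket 44; hood 138.

Rate = 27/4 = 6.75 sts per in.
front: 21.5 × 6.75 = 145.12 → 145.
cuff: 7.5 × 6.75 = 50.62 → 51.
pocket: 6.5 × 6.75 = 43.88 → 44.
hood: 20.5 × 6.75 = 138.38 → 138.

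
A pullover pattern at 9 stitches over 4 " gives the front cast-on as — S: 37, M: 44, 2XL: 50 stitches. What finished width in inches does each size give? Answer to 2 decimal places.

S 16.44 inches; M 19.56 inches; 2XL 22.22 inches.

9/4 = 2.25 sts per in.
S: 37 / 2.25 = 16.444 → 16.44 in.
M: 44 / 2.25 = 19.556 → 19.56 in.
2XL: 50 / 2.25 = 22.222 → 22.22 in.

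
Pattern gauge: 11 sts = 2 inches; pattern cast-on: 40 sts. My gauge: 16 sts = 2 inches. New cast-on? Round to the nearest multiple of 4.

60 stitches.

Scale factor = 16 / 11 = 1.455.
40 × 16 / 11 = 58.18 sts.
→ 60 sts.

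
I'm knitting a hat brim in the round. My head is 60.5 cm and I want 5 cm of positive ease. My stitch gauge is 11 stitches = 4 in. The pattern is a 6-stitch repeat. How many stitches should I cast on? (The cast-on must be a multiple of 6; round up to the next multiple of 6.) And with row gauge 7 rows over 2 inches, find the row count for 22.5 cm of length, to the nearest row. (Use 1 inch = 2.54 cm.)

Cast on 72 stitches; work 31 rows.

Finished = 60.5 + 5 = 65.5 cm.
65.5 cm × 1/2.54 = 25.79 inches.
11/4 = 2.75 sts per in; 25.79 × 2.75 = 70.92 sts.
Next multiple of 6 → 72.
22.5 cm = 8.86 inches; × 3.5 = 31.00 → 31 rows.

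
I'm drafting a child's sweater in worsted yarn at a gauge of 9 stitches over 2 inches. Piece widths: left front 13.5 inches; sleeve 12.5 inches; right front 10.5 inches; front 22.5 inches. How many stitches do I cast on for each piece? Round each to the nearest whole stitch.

Rate = 9/2 = 4.5 sts per in.
left front: 13.5 × 4.5 = 60.75 → 61.
sleeve: 12.5 × 4.5 = 56.25 → 56.
right front: 10.5 × 4.5 = 47.25 → 47.
front: 22.5 × 4.5 = 101.25 → 101.

left front 61; sleeve 56; right front 47; front 101.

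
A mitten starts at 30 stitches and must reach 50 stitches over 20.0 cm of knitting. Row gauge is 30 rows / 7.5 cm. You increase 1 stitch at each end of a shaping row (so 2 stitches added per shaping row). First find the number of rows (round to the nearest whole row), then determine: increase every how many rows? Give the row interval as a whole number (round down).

Rows = 20.0 × 4 = 80.0 → 80 rows.
Stitches to add: 20 → 10 shaping rows (at 2 st each).
80 / 10 = 8.00 → every 8 rows.

Increase every 8th row.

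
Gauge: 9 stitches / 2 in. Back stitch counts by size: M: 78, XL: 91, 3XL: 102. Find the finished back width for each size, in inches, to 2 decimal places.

M 17.33 inches; XL 20.22 inches; 3XL 22.67 inches.

9/2 = 4.5 sts per in.
M: 78 / 4.5 = 17.333 → 17.33 in.
XL: 91 / 4.5 = 20.222 → 20.22 in.
3XL: 102 / 4.5 = 22.667 → 22.67 in.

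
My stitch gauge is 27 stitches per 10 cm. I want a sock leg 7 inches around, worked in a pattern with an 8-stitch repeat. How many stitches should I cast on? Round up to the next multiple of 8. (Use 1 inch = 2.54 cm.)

Cast on 56 stitches.

7 in = 7 × 2.54 = 17.78 cm.
27 / 10 = 2.7 sts/cm.
17.78 × 2.7 = 48.01 sts.
→ 56.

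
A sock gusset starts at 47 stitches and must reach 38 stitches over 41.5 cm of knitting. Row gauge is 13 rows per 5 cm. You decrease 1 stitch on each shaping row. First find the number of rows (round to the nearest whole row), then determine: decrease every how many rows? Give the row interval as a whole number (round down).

Decrease every 12th row.

Rows = 41.5 × 2.6 = 107.9 → 108 rows.
Stitches to remove: 9 → 9 shaping rows (at 1 st each).
108 / 9 = 12.00 → every 12 rows.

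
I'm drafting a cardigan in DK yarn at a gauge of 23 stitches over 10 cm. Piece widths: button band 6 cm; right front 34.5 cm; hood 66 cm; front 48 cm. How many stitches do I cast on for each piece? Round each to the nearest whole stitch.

Rate = 23/10 = 2.3 sts per cm.
button band: 6 × 2.3 = 13.80 → 14.
right front: 34.5 × 2.3 = 79.35 → 79.
hood: 66 × 2.3 = 151.80 → 152.
front: 48 × 2.3 = 110.40 → 110.

button band 14; right front 79; hood 152; front 110.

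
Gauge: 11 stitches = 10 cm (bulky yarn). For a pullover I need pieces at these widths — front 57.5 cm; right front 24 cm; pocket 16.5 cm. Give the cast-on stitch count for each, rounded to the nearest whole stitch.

Rate = 11/10 = 1.1 sts per cm.
front: 57.5 × 1.1 = 63.25 → 63.
right front: 24 × 1.1 = 26.40 → 26.
pocket: 16.5 × 1.1 = 18.15 → 18.

front 63; right front 26; pocket 18.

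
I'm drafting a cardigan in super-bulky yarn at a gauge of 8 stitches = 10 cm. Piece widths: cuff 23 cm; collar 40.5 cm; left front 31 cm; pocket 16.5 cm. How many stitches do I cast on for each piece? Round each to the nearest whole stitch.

cuff 18; collar 32; left front 25; pocket 13.

Rate = 8/10 = 0.8 sts per cm.
cuff: 23 × 0.8 = 18.40 → 18.
collar: 40.5 × 0.8 = 32.40 → 32.
left front: 31 × 0.8 = 24.80 → 25.
pocket: 16.5 × 0.8 = 13.20 → 13.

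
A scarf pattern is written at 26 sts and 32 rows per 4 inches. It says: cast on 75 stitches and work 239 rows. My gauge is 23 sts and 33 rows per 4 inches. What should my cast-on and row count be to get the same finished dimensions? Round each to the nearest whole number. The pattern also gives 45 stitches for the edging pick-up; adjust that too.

Stitches: 75 × 23/26 = 66.35 → 66.
Rows: 239 × 33/32 = 246.47 → 246.
edging pick-up: 45 × 23/26 = 39.81 → 40.

Cast on 66 stitches; work 246 rows; edging pick-up 40 stitches.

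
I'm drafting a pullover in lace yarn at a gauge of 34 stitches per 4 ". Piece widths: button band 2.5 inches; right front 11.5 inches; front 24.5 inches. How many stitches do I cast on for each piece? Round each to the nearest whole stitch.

Rate = 34/4 = 8.5 sts per in.
button band: 2.5 × 8.5 = 21.25 → 21.
right front: 11.5 × 8.5 = 97.75 → 98.
front: 24.5 × 8.5 = 208.25 → 208.

button band 21; right front 98; front 208.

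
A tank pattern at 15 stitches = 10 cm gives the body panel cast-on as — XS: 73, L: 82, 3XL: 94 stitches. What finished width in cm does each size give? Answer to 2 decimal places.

15/10 = 1.5 sts per cm.
XS: 73 / 1.5 = 48.667 → 48.67 cm.
L: 82 / 1.5 = 54.667 → 54.67 cm.
3XL: 94 / 1.5 = 62.667 → 62.67 cm.

XS 48.67 cm; L 54.67 cm; 3XL 62.67 cm.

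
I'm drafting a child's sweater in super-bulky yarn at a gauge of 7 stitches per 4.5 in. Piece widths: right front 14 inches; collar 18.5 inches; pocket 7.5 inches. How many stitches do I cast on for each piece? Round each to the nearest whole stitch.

Rate = 7/4.5 = 1.556 sts per in.
right front: 14 × 1.556 = 21.78 → 22.
collar: 18.5 × 1.556 = 28.78 → 29.
pocket: 7.5 × 1.556 = 11.67 → 12.

right front 22; collar 29; pocket 12.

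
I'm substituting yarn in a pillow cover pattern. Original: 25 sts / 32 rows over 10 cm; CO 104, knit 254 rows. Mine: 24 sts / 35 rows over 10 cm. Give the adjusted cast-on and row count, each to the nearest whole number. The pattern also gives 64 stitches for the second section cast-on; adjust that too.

Stitches: 104 × 24/25 = 99.84 → 100.
Rows: 254 × 35/32 = 277.81 → 278.
second section cast-on: 64 × 24/25 = 61.44 → 61.

Cast on 100 stitches; work 278 rows; second section cast-on 61 stitches.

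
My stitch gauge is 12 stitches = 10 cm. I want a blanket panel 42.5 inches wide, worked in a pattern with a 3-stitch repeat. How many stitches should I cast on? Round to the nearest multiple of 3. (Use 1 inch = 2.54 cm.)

42.5 in = 42.5 × 2.54 = 107.95 cm.
12 / 10 = 1.2 sts/cm.
107.95 × 1.2 = 129.54 sts.
→ 129.

129 stitches.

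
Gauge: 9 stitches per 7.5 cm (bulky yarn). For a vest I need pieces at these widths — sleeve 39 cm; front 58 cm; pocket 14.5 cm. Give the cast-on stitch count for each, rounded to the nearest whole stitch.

Rate = 9/7.5 = 1.2 sts per cm.
sleeve: 39 × 1.2 = 46.80 → 47.
front: 58 × 1.2 = 69.60 → 70.
pocket: 14.5 × 1.2 = 17.40 → 17.

sleeve 47; front 70; pocket 17.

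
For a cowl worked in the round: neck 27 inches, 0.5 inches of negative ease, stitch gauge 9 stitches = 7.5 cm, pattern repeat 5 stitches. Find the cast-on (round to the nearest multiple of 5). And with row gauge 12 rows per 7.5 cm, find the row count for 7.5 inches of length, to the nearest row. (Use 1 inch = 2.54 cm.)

Finished = 27 − 0.5 = 26.5 inches.
26.5 inches × 2.54 = 67.31 cm.
9/7.5 = 1.2 sts per cm; 67.31 × 1.2 = 80.77 sts.
Nearest multiple of 5 → 80.
7.5 inches = 19.05 cm; × 1.6 = 30.48 → 30 rows.

Cast on 80 stitches; work 30 rows.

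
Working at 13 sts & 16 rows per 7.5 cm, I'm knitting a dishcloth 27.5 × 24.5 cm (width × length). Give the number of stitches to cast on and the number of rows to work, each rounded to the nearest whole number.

Cast on 48 stitches and work 52 rows.

Stitch gauge = 13/7.5 = 1.733 sts/cm; 27.5 × 1.733 = 47.67 → 48 sts.
Row gauge = 16/7.5 = 2.133 rows/cm; 24.5 × 2.133 = 52.27 → 52 rows.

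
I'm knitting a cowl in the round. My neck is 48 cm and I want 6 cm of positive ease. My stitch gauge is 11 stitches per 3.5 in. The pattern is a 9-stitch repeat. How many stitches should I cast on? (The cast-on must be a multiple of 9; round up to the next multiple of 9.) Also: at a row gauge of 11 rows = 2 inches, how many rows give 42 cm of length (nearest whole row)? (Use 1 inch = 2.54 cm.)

Cast on 72 stitches; work 91 rows.

Finished = 48 + 6 = 54 cm.
54 cm × 1/2.54 = 21.26 inches.
11/3.5 = 3.143 sts per in; 21.26 × 3.143 = 66.82 sts.
Next multiple of 9 → 72.
42 cm = 16.54 inches; × 5.5 = 90.94 → 91 rows.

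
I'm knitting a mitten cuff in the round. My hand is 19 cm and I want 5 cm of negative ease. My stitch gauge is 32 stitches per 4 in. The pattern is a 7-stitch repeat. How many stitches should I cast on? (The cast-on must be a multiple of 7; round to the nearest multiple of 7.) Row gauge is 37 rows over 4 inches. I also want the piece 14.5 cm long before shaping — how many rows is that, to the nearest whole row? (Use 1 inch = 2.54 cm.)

Cast on 42 stitches; work 53 rows.

Finished = 19 − 5 = 14 cm.
14 cm × 1/2.54 = 5.51 inches.
32/4 = 8 sts per in; 5.51 × 8 = 44.09 sts.
Nearest multiple of 7 → 42.
14.5 cm = 5.71 inches; × 9.25 = 52.81 → 53 rows.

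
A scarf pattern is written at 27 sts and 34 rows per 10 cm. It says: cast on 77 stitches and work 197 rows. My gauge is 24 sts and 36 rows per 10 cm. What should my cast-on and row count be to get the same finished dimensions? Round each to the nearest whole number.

Cast on 68 stitches; work 209 rows.

Stitches: 77 × 24/27 = 68.44 → 68.
Rows: 197 × 36/34 = 208.59 → 209.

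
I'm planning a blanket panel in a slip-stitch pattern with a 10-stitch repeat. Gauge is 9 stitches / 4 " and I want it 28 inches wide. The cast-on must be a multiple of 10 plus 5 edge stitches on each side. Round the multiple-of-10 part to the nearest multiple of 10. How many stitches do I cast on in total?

60 stitches.

9 / 4 = 2.25 sts per inch.
28 × 2.25 = 63.00 sts.
Less 10 edge sts → 53.00 for the repeat.
Nearest multiple of 10: 50.
Add back 10 edge sts → 60.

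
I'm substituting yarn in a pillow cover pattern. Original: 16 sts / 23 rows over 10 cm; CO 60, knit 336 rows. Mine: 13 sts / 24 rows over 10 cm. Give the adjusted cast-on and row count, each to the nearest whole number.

Stitches: 60 × 13/16 = 48.75 → 49.
Rows: 336 × 24/23 = 350.61 → 351.

Cast on 49 stitches; work 351 rows.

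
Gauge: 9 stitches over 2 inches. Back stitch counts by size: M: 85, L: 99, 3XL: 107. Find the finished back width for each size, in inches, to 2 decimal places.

9/2 = 4.5 sts per in.
M: 85 / 4.5 = 18.889 → 18.89 in.
L: 99 / 4.5 = 22.000 → 22.00 in.
3XL: 107 / 4.5 = 23.778 → 23.78 in.

M 18.89 inches; L 22.00 inches; 3XL 23.78 inches.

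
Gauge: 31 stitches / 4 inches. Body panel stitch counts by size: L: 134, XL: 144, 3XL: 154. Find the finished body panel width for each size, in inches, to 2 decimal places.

L 17.29 inches; XL 18.58 inches; 3XL 19.87 inches.

31/4 = 7.75 sts per in.
L: 134 / 7.75 = 17.290 → 17.29 in.
XL: 144 / 7.75 = 18.581 → 18.58 in.
3XL: 154 / 7.75 = 19.871 → 19.87 in.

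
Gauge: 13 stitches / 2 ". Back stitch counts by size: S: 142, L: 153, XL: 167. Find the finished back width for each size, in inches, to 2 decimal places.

13/2 = 6.5 sts per in.
S: 142 / 6.5 = 21.846 → 21.85 in.
L: 153 / 6.5 = 23.538 → 23.54 in.
XL: 167 / 6.5 = 25.692 → 25.69 in.

S 21.85 inches; L 23.54 inches; XL 25.69 inches.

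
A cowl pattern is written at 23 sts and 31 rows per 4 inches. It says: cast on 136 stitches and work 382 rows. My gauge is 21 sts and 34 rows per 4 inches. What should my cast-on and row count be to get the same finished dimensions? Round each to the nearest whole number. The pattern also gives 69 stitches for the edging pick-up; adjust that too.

Cast on 124 stitches; work 419 rows; edging pick-up 63 stitches.

Stitches: 136 × 21/23 = 124.17 → 124.
Rows: 382 × 34/31 = 418.97 → 419.
edging pick-up: 69 × 21/23 = 63.00 → 63.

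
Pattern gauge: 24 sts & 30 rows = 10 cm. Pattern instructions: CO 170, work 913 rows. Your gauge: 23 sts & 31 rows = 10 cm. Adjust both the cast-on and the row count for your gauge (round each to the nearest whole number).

Cast on 163 stitches; work 943 rows.

Stitches: 170 × 23/24 = 162.92 → 163.
Rows: 913 × 31/30 = 943.43 → 943.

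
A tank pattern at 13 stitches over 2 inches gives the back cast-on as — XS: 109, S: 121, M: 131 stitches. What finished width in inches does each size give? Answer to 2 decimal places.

13/2 = 6.5 sts per in.
XS: 109 / 6.5 = 16.769 → 16.77 in.
S: 121 / 6.5 = 18.615 → 18.62 in.
M: 131 / 6.5 = 20.154 → 20.15 in.

XS 16.77 inches; S 18.62 inches; M 20.15 inches.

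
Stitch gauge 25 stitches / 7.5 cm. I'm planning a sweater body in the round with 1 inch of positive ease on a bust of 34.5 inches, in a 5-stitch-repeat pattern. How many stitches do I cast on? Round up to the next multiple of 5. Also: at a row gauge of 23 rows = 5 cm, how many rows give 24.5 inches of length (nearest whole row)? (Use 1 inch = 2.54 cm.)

Finished = 34.5 + 1 = 35.5 inches.
35.5 inches × 2.54 = 90.17 cm.
25/7.5 = 3.333 sts per cm; 90.17 × 3.333 = 300.57 sts.
Next multiple of 5 → 305.
24.5 inches = 62.23 cm; × 4.6 = 286.26 → 286 rows.

Cast on 305 stitches; work 286 rows.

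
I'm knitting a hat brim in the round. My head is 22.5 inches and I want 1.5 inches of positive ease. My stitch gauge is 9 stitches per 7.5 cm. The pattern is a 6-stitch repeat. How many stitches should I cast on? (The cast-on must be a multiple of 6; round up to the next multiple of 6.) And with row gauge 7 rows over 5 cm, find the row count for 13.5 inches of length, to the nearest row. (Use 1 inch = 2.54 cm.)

Cast on 78 stitches; work 48 rows.

Finished = 22.5 + 1.5 = 24 inches.
24 inches × 2.54 = 60.96 cm.
9/7.5 = 1.2 sts per cm; 60.96 × 1.2 = 73.15 sts.
Next multiple of 6 → 78.
13.5 inches = 34.29 cm; × 1.4 = 48.01 → 48 rows.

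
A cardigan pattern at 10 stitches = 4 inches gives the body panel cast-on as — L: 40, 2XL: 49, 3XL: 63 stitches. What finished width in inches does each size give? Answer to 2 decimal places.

L 16.00 inches; 2XL 19.60 inches; 3XL 25.20 inches.

10/4 = 2.5 sts per in.
L: 40 / 2.5 = 16.000 → 16.00 in.
2XL: 49 / 2.5 = 19.600 → 19.60 in.
3XL: 63 / 2.5 = 25.200 → 25.20 in.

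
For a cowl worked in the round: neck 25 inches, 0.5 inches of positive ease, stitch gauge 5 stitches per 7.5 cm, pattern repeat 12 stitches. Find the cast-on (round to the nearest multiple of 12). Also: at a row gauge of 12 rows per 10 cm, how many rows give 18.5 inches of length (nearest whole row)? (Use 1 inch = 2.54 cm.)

Finished = 25 + 0.5 = 25.5 inches.
25.5 inches × 2.54 = 64.77 cm.
5/7.5 = 0.667 sts per cm; 64.77 × 0.667 = 43.18 sts.
Nearest multiple of 12 → 48.
18.5 inches = 46.99 cm; × 1.2 = 56.39 → 56 rows.

Cast on 48 stitches; work 56 rows.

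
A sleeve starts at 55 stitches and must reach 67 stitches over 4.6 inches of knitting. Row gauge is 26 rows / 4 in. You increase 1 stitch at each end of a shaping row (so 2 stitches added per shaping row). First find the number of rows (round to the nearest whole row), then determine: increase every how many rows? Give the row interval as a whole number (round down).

Rows = 4.6 × 6.5 = 29.9 → 30 rows.
Stitches to add: 12 → 6 shaping rows (at 2 st each).
30 / 6 = 5.00 → every 5 rows.

Increase every 5th row.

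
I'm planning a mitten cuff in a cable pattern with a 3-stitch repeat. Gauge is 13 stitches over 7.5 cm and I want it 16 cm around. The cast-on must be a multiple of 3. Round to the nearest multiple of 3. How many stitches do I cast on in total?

Cast on 27 stitches.

13 / 7.5 = 1.733 sts per cm.
16 × 1.733 = 27.73 sts.
Nearest multiple of 3: 27.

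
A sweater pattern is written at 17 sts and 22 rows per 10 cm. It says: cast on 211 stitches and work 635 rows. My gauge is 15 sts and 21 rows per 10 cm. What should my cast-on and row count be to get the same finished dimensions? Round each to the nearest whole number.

Stitches: 211 × 15/17 = 186.18 → 186.
Rows: 635 × 21/22 = 606.14 → 606.

Cast on 186 stitches; work 606 rows.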